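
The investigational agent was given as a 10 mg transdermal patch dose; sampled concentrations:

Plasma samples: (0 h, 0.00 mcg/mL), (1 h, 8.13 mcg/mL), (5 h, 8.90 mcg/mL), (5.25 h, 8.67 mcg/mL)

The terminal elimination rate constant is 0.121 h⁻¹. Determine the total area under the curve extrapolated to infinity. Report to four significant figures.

Trapezoidal AUC_0→5.25:
  [0→1]: (0.00+8.13)/2 × 1 = 4.065
  [1→5]: (8.13+8.90)/2 × 4 = 34.06
  [5→5.25]: (8.90+8.67)/2 × 0.25 = 2.19625
  Sum = 40.32125 mcg/mL·h
Extrapolated tail: C_last / k_e = 8.67 / 0.121 = 71.653
AUC_0→∞ = 40.32125 + 71.653 = 111.97425 mcg/mL·h

AUC = 112.0 mcg/mL·h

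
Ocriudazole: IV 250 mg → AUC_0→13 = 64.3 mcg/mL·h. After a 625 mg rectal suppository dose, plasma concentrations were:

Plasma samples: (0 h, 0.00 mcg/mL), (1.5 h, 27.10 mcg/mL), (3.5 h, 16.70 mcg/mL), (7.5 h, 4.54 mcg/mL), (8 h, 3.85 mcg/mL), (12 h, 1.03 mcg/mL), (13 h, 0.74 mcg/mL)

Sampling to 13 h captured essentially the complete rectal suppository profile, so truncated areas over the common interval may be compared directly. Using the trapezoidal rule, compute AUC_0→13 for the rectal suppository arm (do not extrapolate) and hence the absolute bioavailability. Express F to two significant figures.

Trapezoidal AUC_0→13 (rectal suppository):
  [0→1.5]: (0.00+27.10)/2 × 1.5 = 20.325
  [1.5→3.5]: (27.10+16.70)/2 × 2 = 43.8
  [3.5→7.5]: (16.70+4.54)/2 × 4 = 42.48
  [7.5→8]: (4.54+3.85)/2 × 0.5 = 2.0975
  [8→12]: (3.85+1.03)/2 × 4 = 9.76
  [12→13]: (1.03+0.74)/2 × 1 = 0.885
  Sum = 119.3475 mcg/mL·h
F = (AUC_ev/D_ev)/(AUC_iv/D_iv) = (119.3475/625)/(64.3/250) = 0.190956/0.2572 = 0.7424

F = 0.74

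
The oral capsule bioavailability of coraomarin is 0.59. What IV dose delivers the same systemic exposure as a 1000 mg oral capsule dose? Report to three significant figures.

D_iv = 590 mg

Systemic exposure from an extravascular dose = F × D_ev, so the equivalent IV dose is F × D_ev.
D_iv = F × D_ev = 0.59 × 1000 = 590 mg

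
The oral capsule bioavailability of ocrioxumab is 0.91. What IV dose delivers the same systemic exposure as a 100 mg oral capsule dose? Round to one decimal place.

Systemic exposure from an extravascular dose = F × D_ev, so the equivalent IV dose is F × D_ev.
D_iv = F × D_ev = 0.91 × 100 = 91 mg

D_iv = 91.0 mg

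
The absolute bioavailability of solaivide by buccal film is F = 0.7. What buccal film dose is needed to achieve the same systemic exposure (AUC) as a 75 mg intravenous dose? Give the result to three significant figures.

For equal systemic exposure: F × D_ev = D_iv
D_ev = D_iv / F = 75 / 0.7 = 107.143 mg

D_buccal = 107 mg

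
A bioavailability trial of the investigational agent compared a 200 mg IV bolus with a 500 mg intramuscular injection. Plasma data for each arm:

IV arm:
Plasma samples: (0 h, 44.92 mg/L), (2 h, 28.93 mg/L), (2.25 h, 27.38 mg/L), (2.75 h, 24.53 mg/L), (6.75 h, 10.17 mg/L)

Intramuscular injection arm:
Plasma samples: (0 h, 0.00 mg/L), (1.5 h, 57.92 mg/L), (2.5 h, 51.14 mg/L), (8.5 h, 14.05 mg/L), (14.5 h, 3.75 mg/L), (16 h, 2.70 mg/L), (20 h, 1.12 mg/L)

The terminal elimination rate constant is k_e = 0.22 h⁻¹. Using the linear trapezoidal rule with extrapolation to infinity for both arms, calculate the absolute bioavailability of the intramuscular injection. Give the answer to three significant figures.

F = 0.696

Trapezoidal AUC_0→6.75 (IV):
  [0→2]: (44.92+28.93)/2 × 2 = 73.85
  [2→2.25]: (28.93+27.38)/2 × 0.25 = 7.03875
  [2.25→2.75]: (27.38+24.53)/2 × 0.5 = 12.9775
  [2.75→6.75]: (24.53+10.17)/2 × 4 = 69.4
  Sum = 163.26625 mg/L·h
IV tail: 10.17/0.22 = 46.227; AUC_iv,0→∞ = 163.26625 + 46.227 = 209.49325 mg/L·h
Trapezoidal AUC_0→20 (intramuscular injection):
  [0→1.5]: (0.00+57.92)/2 × 1.5 = 43.44
  [1.5→2.5]: (57.92+51.14)/2 × 1 = 54.53
  [2.5→8.5]: (51.14+14.05)/2 × 6 = 195.57
  [8.5→14.5]: (14.05+3.75)/2 × 6 = 53.4
  [14.5→16]: (3.75+2.70)/2 × 1.5 = 4.8375
  [16→20]: (2.70+1.12)/2 × 4 = 7.64
  Sum = 359.4175 mg/L·h
intramuscular injection tail: 1.12/0.22 = 5.091; AUC_ev,0→∞ = 359.4175 + 5.091 = 364.5085 mg/L·h
F = (AUC_ev/D_ev)/(AUC_iv/D_iv) = (364.5085/500)/(209.49325/200) = 0.729017/1.04747 = 0.6960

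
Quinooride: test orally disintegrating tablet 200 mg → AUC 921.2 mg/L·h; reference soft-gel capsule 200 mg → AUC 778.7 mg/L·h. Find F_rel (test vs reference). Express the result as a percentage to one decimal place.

F_rel = (AUC_test/D_test) / (AUC_ref/D_ref)
      = (921.2/200) / (778.7/200)
      = 4.606 / 3.8935 = 1.1830 = 118.30%

F_rel = 118.3%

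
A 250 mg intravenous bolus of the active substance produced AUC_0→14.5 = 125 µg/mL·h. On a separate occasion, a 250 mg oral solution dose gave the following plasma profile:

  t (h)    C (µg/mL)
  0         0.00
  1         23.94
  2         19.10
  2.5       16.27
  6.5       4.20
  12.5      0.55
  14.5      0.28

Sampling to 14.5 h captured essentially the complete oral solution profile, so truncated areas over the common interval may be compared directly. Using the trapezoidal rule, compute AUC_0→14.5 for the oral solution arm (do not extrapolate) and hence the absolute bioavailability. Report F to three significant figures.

Trapezoidal AUC_0→14.5 (oral solution):
  [0→1]: (0.00+23.94)/2 × 1 = 11.97
  [1→2]: (23.94+19.10)/2 × 1 = 21.52
  [2→2.5]: (19.10+16.27)/2 × 0.5 = 8.8425
  [2.5→6.5]: (16.27+4.20)/2 × 4 = 40.94
  [6.5→12.5]: (4.20+0.55)/2 × 6 = 14.25
  [12.5→14.5]: (0.55+0.28)/2 × 2 = 0.83
  Sum = 98.3525 µg/mL·h
F = (AUC_ev/D_ev)/(AUC_iv/D_iv) = (98.3525/250)/(125/250) = 0.39341/0.5 = 0.7868

F = 0.787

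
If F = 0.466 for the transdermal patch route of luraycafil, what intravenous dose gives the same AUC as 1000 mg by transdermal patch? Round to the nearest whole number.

Systemic exposure from an extravascular dose = F × D_ev, so the equivalent IV dose is F × D_ev.
D_iv = F × D_ev = 0.466 × 1000 = 466 mg

D_iv = 466 mg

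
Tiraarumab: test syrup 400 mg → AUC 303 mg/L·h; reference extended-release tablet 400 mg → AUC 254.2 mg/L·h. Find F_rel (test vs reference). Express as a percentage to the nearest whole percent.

F_rel = 119%

F_rel = (AUC_test/D_test) / (AUC_ref/D_ref)
      = (303/400) / (254.2/400)
      = 0.7575 / 0.6355 = 1.1920 = 119.20%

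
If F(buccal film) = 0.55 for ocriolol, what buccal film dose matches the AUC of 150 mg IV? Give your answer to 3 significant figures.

D_buccal = 273 mg

For equal systemic exposure: F × D_ev = D_iv
D_ev = D_iv / F = 150 / 0.55 = 272.727 mg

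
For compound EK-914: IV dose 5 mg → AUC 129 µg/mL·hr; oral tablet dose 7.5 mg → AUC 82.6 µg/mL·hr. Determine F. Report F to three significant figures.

F = 0.427

F = (AUC_ev / D_ev) / (AUC_iv / D_iv)
  = (82.6/7.5) / (129/5)
  = 11.0133 / 25.8 = 0.4269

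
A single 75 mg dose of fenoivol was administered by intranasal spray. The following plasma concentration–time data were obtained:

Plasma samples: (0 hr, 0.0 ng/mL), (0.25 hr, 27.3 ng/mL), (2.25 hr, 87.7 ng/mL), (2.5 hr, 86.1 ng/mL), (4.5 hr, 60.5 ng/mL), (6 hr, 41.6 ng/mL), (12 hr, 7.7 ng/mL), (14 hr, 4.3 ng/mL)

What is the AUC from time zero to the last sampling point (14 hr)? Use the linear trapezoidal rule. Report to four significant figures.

Trapezoidal AUC_0→14:
  [0→0.25]: (0.0+27.3)/2 × 0.25 = 3.4125
  [0.25→2.25]: (27.3+87.7)/2 × 2 = 115.0
  [2.25→2.5]: (87.7+86.1)/2 × 0.25 = 21.725
  [2.5→4.5]: (86.1+60.5)/2 × 2 = 146.6
  [4.5→6]: (60.5+41.6)/2 × 1.5 = 76.575
  [6→12]: (41.6+7.7)/2 × 6 = 147.9
  [12→14]: (7.7+4.3)/2 × 2 = 12.0
  Sum = 523.2125 ng/mL·hr

AUC = 523.2 ng/mL·hr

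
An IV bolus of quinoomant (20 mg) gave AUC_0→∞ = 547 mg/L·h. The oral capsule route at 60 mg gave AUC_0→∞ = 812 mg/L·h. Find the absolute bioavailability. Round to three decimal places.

F = (AUC_ev / D_ev) / (AUC_iv / D_iv)
  = (812/60) / (547/20)
  = 13.5333 / 27.35 = 0.4948

F = 0.495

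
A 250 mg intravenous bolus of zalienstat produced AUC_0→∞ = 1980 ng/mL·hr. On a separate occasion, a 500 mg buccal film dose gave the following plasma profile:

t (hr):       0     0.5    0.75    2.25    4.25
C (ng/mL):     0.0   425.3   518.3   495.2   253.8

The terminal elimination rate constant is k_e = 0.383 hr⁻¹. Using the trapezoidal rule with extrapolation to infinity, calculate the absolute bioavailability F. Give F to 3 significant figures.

Trapezoidal AUC_0→4.25 (buccal film):
  [0→0.5]: (0.0+425.3)/2 × 0.5 = 106.325
  [0.5→0.75]: (425.3+518.3)/2 × 0.25 = 117.95
  [0.75→2.25]: (518.3+495.2)/2 × 1.5 = 760.125
  [2.25→4.25]: (495.2+253.8)/2 × 2 = 749.0
  Sum = 1733.4 ng/mL·hr
Tail: C_last/k_e = 253.8/0.383 = 662.663
AUC_0→∞ (buccal film) = 1733.4 + 662.663 = 2396.063 ng/mL·hr
F = (AUC_ev/D_ev)/(AUC_iv/D_iv) = (2396.063/500)/(1980/250) = 4.792126/7.92 = 0.6051

F = 0.605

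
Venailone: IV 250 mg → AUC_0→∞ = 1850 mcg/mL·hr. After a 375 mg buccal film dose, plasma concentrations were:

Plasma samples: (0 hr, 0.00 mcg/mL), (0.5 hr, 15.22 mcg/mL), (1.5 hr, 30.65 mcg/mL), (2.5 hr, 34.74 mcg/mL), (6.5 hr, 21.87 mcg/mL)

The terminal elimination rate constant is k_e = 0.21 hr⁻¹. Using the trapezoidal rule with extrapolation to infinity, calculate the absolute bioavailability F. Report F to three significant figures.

F = 0.0997

Trapezoidal AUC_0→6.5 (buccal film):
  [0→0.5]: (0.00+15.22)/2 × 0.5 = 3.805
  [0.5→1.5]: (15.22+30.65)/2 × 1 = 22.935
  [1.5→2.5]: (30.65+34.74)/2 × 1 = 32.695
  [2.5→6.5]: (34.74+21.87)/2 × 4 = 113.22
  Sum = 172.655 mcg/mL·hr
Tail: C_last/k_e = 21.87/0.21 = 104.143
AUC_0→∞ (buccal film) = 172.655 + 104.143 = 276.798 mcg/mL·hr
F = (AUC_ev/D_ev)/(AUC_iv/D_iv) = (276.798/375)/(1850/250) = 0.738128/7.4 = 0.0997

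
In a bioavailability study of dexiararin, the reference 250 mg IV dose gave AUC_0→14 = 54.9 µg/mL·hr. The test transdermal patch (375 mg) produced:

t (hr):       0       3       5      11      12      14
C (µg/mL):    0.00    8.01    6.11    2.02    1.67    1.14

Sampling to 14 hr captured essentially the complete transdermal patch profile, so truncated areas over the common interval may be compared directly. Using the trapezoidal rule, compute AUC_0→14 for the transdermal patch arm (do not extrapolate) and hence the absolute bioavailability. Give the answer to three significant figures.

F = 0.670

Trapezoidal AUC_0→14 (transdermal patch):
  [0→3]: (0.00+8.01)/2 × 3 = 12.015
  [3→5]: (8.01+6.11)/2 × 2 = 14.12
  [5→11]: (6.11+2.02)/2 × 6 = 24.39
  [11→12]: (2.02+1.67)/2 × 1 = 1.845
  [12→14]: (1.67+1.14)/2 × 2 = 2.81
  Sum = 55.18 µg/mL·hr
F = (AUC_ev/D_ev)/(AUC_iv/D_iv) = (55.18/375)/(54.9/250) = 0.147147/0.2196 = 0.6701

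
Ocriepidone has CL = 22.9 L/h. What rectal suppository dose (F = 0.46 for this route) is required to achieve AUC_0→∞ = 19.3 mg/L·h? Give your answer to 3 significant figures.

Dose = CL × AUC_0→∞ / F
     = 22.9 × 19.3 / 0.46 = 960.804 mg

Dose = 961 mg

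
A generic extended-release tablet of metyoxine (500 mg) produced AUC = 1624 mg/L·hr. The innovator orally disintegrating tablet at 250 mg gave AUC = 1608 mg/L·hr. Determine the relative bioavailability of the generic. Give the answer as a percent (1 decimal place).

F_rel = (AUC_test/D_test) / (AUC_ref/D_ref)
      = (1624/500) / (1608/250)
      = 3.248 / 6.432 = 0.5050 = 50.50%

F_rel = 50.5%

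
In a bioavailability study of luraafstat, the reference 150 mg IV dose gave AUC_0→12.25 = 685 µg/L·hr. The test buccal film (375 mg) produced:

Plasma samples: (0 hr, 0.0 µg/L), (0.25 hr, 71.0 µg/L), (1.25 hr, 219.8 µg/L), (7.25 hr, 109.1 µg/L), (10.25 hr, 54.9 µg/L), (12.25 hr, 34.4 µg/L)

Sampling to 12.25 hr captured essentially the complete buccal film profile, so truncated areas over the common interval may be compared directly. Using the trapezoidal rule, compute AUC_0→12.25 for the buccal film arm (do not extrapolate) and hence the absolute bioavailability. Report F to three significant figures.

Trapezoidal AUC_0→12.25 (buccal film):
  [0→0.25]: (0.0+71.0)/2 × 0.25 = 8.875
  [0.25→1.25]: (71.0+219.8)/2 × 1 = 145.4
  [1.25→7.25]: (219.8+109.1)/2 × 6 = 986.7
  [7.25→10.25]: (109.1+54.9)/2 × 3 = 246.0
  [10.25→12.25]: (54.9+34.4)/2 × 2 = 89.3
  Sum = 1476.275 µg/L·hr
F = (AUC_ev/D_ev)/(AUC_iv/D_iv) = (1476.275/375)/(685/150) = 3.93673/4.56667 = 0.8621

F = 0.862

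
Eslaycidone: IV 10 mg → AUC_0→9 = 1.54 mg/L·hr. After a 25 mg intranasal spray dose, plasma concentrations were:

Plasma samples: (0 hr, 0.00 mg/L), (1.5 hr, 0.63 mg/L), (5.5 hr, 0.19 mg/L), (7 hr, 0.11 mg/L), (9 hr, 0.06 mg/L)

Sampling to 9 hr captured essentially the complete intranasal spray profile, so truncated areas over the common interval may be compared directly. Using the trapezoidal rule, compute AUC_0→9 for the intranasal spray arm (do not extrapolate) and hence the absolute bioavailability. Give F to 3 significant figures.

F = 0.651

Trapezoidal AUC_0→9 (intranasal spray):
  [0→1.5]: (0.00+0.63)/2 × 1.5 = 0.4725
  [1.5→5.5]: (0.63+0.19)/2 × 4 = 1.64
  [5.5→7]: (0.19+0.11)/2 × 1.5 = 0.225
  [7→9]: (0.11+0.06)/2 × 2 = 0.17
  Sum = 2.5075 mg/L·hr
F = (AUC_ev/D_ev)/(AUC_iv/D_iv) = (2.5075/25)/(1.54/10) = 0.1003/0.154 = 0.6513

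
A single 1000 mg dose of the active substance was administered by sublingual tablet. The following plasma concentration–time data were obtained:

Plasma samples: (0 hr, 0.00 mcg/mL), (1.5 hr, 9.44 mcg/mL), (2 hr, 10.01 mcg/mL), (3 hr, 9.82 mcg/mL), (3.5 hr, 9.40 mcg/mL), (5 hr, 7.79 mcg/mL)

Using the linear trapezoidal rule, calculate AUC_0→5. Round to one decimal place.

AUC = 39.6 mcg/mL·hr

Trapezoidal AUC_0→5:
  [0→1.5]: (0.00+9.44)/2 × 1.5 = 7.08
  [1.5→2]: (9.44+10.01)/2 × 0.5 = 4.8625
  [2→3]: (10.01+9.82)/2 × 1 = 9.915
  [3→3.5]: (9.82+9.40)/2 × 0.5 = 4.805
  [3.5→5]: (9.40+7.79)/2 × 1.5 = 12.8925
  Sum = 39.555 mcg/mL·hr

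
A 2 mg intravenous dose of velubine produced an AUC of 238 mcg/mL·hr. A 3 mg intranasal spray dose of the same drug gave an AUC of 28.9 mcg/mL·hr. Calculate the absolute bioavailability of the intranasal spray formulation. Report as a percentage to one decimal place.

F = (AUC_ev / D_ev) / (AUC_iv / D_iv)
  = (28.9/3) / (238/2)
  = 9.63333 / 119 = 0.0810
  = 8.10%

F = 8.1%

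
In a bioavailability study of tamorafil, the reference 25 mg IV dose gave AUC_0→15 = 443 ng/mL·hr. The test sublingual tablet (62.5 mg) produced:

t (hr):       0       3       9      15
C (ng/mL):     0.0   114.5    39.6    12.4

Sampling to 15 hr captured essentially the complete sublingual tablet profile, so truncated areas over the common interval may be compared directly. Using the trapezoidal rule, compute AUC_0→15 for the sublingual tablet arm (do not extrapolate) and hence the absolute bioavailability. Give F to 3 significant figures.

F = 0.713

Trapezoidal AUC_0→15 (sublingual tablet):
  [0→3]: (0.0+114.5)/2 × 3 = 171.75
  [3→9]: (114.5+39.6)/2 × 6 = 462.3
  [9→15]: (39.6+12.4)/2 × 6 = 156.0
  Sum = 790.05 ng/mL·hr
F = (AUC_ev/D_ev)/(AUC_iv/D_iv) = (790.05/62.5)/(443/25) = 12.6408/17.72 = 0.7134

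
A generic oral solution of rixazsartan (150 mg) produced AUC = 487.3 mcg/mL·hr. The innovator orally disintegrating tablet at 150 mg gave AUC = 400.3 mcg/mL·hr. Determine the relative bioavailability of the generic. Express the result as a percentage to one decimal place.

F_rel = (AUC_test/D_test) / (AUC_ref/D_ref)
      = (487.3/150) / (400.3/150)
      = 3.24867 / 2.66867 = 1.2173 = 121.73%

F_rel = 121.7%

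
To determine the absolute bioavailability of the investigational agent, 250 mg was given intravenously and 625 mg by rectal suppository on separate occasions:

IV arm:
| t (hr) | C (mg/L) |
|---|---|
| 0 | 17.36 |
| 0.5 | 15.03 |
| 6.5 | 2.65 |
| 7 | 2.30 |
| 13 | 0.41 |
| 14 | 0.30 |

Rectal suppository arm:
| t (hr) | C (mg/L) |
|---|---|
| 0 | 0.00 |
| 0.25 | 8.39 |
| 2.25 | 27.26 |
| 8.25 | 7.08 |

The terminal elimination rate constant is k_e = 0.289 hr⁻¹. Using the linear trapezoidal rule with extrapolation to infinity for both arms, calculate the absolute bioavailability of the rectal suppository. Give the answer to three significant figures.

Trapezoidal AUC_0→14 (IV):
  [0→0.5]: (17.36+15.03)/2 × 0.5 = 8.0975
  [0.5→6.5]: (15.03+2.65)/2 × 6 = 53.04
  [6.5→7]: (2.65+2.30)/2 × 0.5 = 1.2375
  [7→13]: (2.30+0.41)/2 × 6 = 8.13
  [13→14]: (0.41+0.30)/2 × 1 = 0.355
  Sum = 70.86 mg/L·hr
IV tail: 0.30/0.289 = 1.038; AUC_iv,0→∞ = 70.86 + 1.038 = 71.898 mg/L·hr
Trapezoidal AUC_0→8.25 (rectal suppository):
  [0→0.25]: (0.00+8.39)/2 × 0.25 = 1.04875
  [0.25→2.25]: (8.39+27.26)/2 × 2 = 35.65
  [2.25→8.25]: (27.26+7.08)/2 × 6 = 103.02
  Sum = 139.71875 mg/L·hr
rectal suppository tail: 7.08/0.289 = 24.498; AUC_ev,0→∞ = 139.71875 + 24.498 = 164.21675 mg/L·hr
F = (AUC_ev/D_ev)/(AUC_iv/D_iv) = (164.21675/625)/(71.898/250) = 0.2627468/0.287592 = 0.9136

F = 0.914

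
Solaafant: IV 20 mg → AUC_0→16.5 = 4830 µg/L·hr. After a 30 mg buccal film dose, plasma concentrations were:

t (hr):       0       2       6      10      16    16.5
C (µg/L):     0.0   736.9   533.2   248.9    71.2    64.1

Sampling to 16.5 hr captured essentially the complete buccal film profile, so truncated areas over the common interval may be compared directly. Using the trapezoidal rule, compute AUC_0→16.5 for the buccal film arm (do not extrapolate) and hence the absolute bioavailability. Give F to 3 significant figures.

Trapezoidal AUC_0→16.5 (buccal film):
  [0→2]: (0.0+736.9)/2 × 2 = 736.9
  [2→6]: (736.9+533.2)/2 × 4 = 2540.2
  [6→10]: (533.2+248.9)/2 × 4 = 1564.2
  [10→16]: (248.9+71.2)/2 × 6 = 960.3
  [16→16.5]: (71.2+64.1)/2 × 0.5 = 33.825
  Sum = 5835.425 µg/L·hr
F = (AUC_ev/D_ev)/(AUC_iv/D_iv) = (5835.425/30)/(4830/20) = 194.514/241.5 = 0.8054

F = 0.805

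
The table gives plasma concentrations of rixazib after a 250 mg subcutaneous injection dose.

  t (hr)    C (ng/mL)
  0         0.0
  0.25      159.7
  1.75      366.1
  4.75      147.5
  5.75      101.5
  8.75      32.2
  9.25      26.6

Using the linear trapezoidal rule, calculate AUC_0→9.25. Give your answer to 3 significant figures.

Trapezoidal AUC_0→9.25:
  [0→0.25]: (0.0+159.7)/2 × 0.25 = 19.9625
  [0.25→1.75]: (159.7+366.1)/2 × 1.5 = 394.35
  [1.75→4.75]: (366.1+147.5)/2 × 3 = 770.4
  [4.75→5.75]: (147.5+101.5)/2 × 1 = 124.5
  [5.75→8.75]: (101.5+32.2)/2 × 3 = 200.55
  [8.75→9.25]: (32.2+26.6)/2 × 0.5 = 14.7
  Sum = 1524.4625 ng/mL·hr

AUC = 1520 ng/mL·hr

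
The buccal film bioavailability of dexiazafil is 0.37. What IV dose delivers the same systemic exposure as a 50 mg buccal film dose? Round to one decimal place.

Systemic exposure from an extravascular dose = F × D_ev, so the equivalent IV dose is F × D_ev.
D_iv = F × D_ev = 0.37 × 50 = 18.5 mg

D_iv = 18.5 mg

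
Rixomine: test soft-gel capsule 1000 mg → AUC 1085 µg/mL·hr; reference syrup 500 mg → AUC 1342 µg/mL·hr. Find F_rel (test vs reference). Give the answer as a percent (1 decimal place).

F_rel = (AUC_test/D_test) / (AUC_ref/D_ref)
      = (1085/1000) / (1342/500)
      = 1.085 / 2.684 = 0.4042 = 40.42%

F_rel = 40.4%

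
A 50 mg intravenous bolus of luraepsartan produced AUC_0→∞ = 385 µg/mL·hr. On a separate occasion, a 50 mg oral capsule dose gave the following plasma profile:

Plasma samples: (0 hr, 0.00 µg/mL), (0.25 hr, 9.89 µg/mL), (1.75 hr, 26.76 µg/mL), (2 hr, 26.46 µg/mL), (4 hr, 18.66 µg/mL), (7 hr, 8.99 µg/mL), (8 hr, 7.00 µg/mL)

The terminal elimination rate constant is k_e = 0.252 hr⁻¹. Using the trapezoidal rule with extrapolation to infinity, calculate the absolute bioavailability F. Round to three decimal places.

Trapezoidal AUC_0→8 (oral capsule):
  [0→0.25]: (0.00+9.89)/2 × 0.25 = 1.23625
  [0.25→1.75]: (9.89+26.76)/2 × 1.5 = 27.4875
  [1.75→2]: (26.76+26.46)/2 × 0.25 = 6.6525
  [2→4]: (26.46+18.66)/2 × 2 = 45.12
  [4→7]: (18.66+8.99)/2 × 3 = 41.475
  [7→8]: (8.99+7.00)/2 × 1 = 7.995
  Sum = 129.96625 µg/mL·hr
Tail: C_last/k_e = 7.00/0.252 = 27.778
AUC_0→∞ (oral capsule) = 129.96625 + 27.778 = 157.74425 µg/mL·hr
F = (AUC_ev/D_ev)/(AUC_iv/D_iv) = (157.74425/50)/(385/50) = 3.154885/7.7 = 0.4097

F = 0.410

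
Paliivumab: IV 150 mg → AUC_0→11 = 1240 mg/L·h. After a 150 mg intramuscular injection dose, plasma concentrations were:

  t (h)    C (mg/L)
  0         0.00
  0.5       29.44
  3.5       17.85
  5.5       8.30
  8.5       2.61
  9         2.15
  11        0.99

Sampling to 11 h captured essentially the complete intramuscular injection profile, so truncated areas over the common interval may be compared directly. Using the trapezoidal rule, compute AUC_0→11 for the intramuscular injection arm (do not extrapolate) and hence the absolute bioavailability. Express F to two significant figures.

F = 0.10

Trapezoidal AUC_0→11 (intramuscular injection):
  [0→0.5]: (0.00+29.44)/2 × 0.5 = 7.36
  [0.5→3.5]: (29.44+17.85)/2 × 3 = 70.935
  [3.5→5.5]: (17.85+8.30)/2 × 2 = 26.15
  [5.5→8.5]: (8.30+2.61)/2 × 3 = 16.365
  [8.5→9]: (2.61+2.15)/2 × 0.5 = 1.19
  [9→11]: (2.15+0.99)/2 × 2 = 3.14
  Sum = 125.14 mg/L·h
F = (AUC_ev/D_ev)/(AUC_iv/D_iv) = (125.14/150)/(1240/150) = 0.834267/8.26667 = 0.1009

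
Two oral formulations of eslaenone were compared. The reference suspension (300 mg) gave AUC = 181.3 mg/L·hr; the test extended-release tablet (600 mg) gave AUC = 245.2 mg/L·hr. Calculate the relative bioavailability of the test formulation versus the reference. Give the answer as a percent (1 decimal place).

F_rel = 67.6%

F_rel = (AUC_test/D_test) / (AUC_ref/D_ref)
      = (245.2/600) / (181.3/300)
      = 0.408667 / 0.604333 = 0.6762 = 67.62%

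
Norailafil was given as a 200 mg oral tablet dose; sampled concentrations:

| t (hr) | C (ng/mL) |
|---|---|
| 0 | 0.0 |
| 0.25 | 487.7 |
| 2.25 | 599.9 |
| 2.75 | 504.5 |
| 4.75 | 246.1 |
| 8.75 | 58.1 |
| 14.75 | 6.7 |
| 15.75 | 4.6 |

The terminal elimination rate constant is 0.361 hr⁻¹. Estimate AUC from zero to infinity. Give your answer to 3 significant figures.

AUC = 3000 ng/mL·hr

Trapezoidal AUC_0→15.75:
  [0→0.25]: (0.0+487.7)/2 × 0.25 = 60.9625
  [0.25→2.25]: (487.7+599.9)/2 × 2 = 1087.6
  [2.25→2.75]: (599.9+504.5)/2 × 0.5 = 276.1
  [2.75→4.75]: (504.5+246.1)/2 × 2 = 750.6
  [4.75→8.75]: (246.1+58.1)/2 × 4 = 608.4
  [8.75→14.75]: (58.1+6.7)/2 × 6 = 194.4
  [14.75→15.75]: (6.7+4.6)/2 × 1 = 5.65
  Sum = 2983.7125 ng/mL·hr
Extrapolated tail: C_last / k_e = 4.6 / 0.361 = 12.742
AUC_0→∞ = 2983.7125 + 12.742 = 2996.4545 ng/mL·hr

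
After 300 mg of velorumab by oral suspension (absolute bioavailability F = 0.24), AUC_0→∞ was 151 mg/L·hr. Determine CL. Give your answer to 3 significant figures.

CL = 0.477 L/hr

CL = F × Dose / AUC_0→∞
   = 0.24 × 300 / 151 = 0.476821 L/hr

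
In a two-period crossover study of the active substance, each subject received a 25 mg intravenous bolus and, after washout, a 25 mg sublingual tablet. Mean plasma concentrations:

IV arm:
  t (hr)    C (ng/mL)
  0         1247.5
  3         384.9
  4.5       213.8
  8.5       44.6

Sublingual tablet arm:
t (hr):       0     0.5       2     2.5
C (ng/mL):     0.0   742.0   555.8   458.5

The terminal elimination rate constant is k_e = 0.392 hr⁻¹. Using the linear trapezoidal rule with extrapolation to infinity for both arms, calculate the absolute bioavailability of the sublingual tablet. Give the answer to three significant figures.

F = 0.732

Trapezoidal AUC_0→8.5 (IV):
  [0→3]: (1247.5+384.9)/2 × 3 = 2448.6
  [3→4.5]: (384.9+213.8)/2 × 1.5 = 449.025
  [4.5→8.5]: (213.8+44.6)/2 × 4 = 516.8
  Sum = 3414.425 ng/mL·hr
IV tail: 44.6/0.392 = 113.776; AUC_iv,0→∞ = 3414.425 + 113.776 = 3528.201 ng/mL·hr
Trapezoidal AUC_0→2.5 (sublingual tablet):
  [0→0.5]: (0.0+742.0)/2 × 0.5 = 185.5
  [0.5→2]: (742.0+555.8)/2 × 1.5 = 973.35
  [2→2.5]: (555.8+458.5)/2 × 0.5 = 253.575
  Sum = 1412.425 ng/mL·hr
sublingual tablet tail: 458.5/0.392 = 1169.643; AUC_ev,0→∞ = 1412.425 + 1169.643 = 2582.068 ng/mL·hr
F = (AUC_ev/D_ev)/(AUC_iv/D_iv) = (2582.068/25)/(3528.201/25) = 103.28272/141.12804 = 0.7318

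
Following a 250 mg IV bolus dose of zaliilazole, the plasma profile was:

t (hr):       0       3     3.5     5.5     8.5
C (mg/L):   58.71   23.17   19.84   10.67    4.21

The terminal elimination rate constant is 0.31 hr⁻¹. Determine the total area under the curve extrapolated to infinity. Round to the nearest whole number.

Trapezoidal AUC_0→8.5:
  [0→3]: (58.71+23.17)/2 × 3 = 122.82
  [3→3.5]: (23.17+19.84)/2 × 0.5 = 10.7525
  [3.5→5.5]: (19.84+10.67)/2 × 2 = 30.51
  [5.5→8.5]: (10.67+4.21)/2 × 3 = 22.32
  Sum = 186.4025 mg/L·hr
Extrapolated tail: C_last / k_e = 4.21 / 0.31 = 13.581
AUC_0→∞ = 186.4025 + 13.581 = 199.9835 mg/L·hr

AUC = 200 mg/L·hr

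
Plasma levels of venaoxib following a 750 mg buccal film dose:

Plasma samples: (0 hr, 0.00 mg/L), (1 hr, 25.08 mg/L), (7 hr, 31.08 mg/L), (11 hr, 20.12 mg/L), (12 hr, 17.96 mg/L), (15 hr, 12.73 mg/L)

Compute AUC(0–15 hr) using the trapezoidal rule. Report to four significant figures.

AUC = 348.5 mg/L·hr

Trapezoidal AUC_0→15:
  [0→1]: (0.00+25.08)/2 × 1 = 12.54
  [1→7]: (25.08+31.08)/2 × 6 = 168.48
  [7→11]: (31.08+20.12)/2 × 4 = 102.4
  [11→12]: (20.12+17.96)/2 × 1 = 19.04
  [12→15]: (17.96+12.73)/2 × 3 = 46.035
  Sum = 348.495 mg/L·hr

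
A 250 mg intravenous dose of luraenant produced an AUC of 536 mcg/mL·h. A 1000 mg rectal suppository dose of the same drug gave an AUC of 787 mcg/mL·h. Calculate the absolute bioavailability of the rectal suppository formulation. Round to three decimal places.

F = 0.367

F = (AUC_ev / D_ev) / (AUC_iv / D_iv)
  = (787/1000) / (536/250)
  = 0.787 / 2.144 = 0.3671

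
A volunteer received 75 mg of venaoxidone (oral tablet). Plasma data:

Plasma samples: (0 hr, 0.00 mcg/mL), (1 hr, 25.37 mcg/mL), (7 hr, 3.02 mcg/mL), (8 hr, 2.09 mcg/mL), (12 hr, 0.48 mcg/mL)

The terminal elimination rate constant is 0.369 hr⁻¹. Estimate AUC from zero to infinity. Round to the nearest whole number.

AUC = 107 mcg/mL·hr

Trapezoidal AUC_0→12:
  [0→1]: (0.00+25.37)/2 × 1 = 12.685
  [1→7]: (25.37+3.02)/2 × 6 = 85.17
  [7→8]: (3.02+2.09)/2 × 1 = 2.555
  [8→12]: (2.09+0.48)/2 × 4 = 5.14
  Sum = 105.55 mcg/mL·hr
Extrapolated tail: C_last / k_e = 0.48 / 0.369 = 1.301
AUC_0→∞ = 105.55 + 1.301 = 106.851 mcg/mL·hr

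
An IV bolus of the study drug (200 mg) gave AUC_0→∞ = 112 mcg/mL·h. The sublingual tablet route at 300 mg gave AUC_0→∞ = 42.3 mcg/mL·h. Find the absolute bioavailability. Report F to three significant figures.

F = (AUC_ev / D_ev) / (AUC_iv / D_iv)
  = (42.3/300) / (112/200)
  = 0.141 / 0.56 = 0.2518

F = 0.252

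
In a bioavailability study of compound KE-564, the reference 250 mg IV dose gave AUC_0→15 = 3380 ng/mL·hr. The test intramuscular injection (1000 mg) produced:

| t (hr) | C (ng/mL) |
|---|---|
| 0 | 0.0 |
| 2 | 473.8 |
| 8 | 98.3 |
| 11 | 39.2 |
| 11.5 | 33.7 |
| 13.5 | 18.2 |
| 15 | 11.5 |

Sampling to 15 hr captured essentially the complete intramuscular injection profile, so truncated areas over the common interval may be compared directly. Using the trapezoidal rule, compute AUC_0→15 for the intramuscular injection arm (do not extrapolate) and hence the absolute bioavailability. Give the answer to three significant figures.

Trapezoidal AUC_0→15 (intramuscular injection):
  [0→2]: (0.0+473.8)/2 × 2 = 473.8
  [2→8]: (473.8+98.3)/2 × 6 = 1716.3
  [8→11]: (98.3+39.2)/2 × 3 = 206.25
  [11→11.5]: (39.2+33.7)/2 × 0.5 = 18.225
  [11.5→13.5]: (33.7+18.2)/2 × 2 = 51.9
  [13.5→15]: (18.2+11.5)/2 × 1.5 = 22.275
  Sum = 2488.75 ng/mL·hr
F = (AUC_ev/D_ev)/(AUC_iv/D_iv) = (2488.75/1000)/(3380/250) = 2.48875/13.52 = 0.1841

F = 0.184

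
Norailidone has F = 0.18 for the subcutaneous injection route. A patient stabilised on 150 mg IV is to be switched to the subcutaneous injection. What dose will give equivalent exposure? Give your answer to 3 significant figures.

D_subcutaneous = 833 mg

For equal systemic exposure: F × D_ev = D_iv
D_ev = D_iv / F = 150 / 0.18 = 833.333 mg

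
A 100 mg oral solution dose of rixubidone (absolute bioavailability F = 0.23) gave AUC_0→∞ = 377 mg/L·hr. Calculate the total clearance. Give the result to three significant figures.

CL = F × Dose / AUC_0→∞
   = 0.23 × 100 / 377 = 0.061008 L/hr

CL = 0.0610 L/hr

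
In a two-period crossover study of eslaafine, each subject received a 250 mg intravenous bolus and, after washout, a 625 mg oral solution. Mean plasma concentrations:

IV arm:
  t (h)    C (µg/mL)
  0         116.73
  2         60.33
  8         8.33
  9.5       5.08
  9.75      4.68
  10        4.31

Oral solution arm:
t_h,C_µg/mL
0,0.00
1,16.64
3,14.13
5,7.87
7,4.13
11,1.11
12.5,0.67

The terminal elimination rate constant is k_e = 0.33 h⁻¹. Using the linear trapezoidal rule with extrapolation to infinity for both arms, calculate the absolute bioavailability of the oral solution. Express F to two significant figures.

Trapezoidal AUC_0→10 (IV):
  [0→2]: (116.73+60.33)/2 × 2 = 177.06
  [2→8]: (60.33+8.33)/2 × 6 = 205.98
  [8→9.5]: (8.33+5.08)/2 × 1.5 = 10.0575
  [9.5→9.75]: (5.08+4.68)/2 × 0.25 = 1.22
  [9.75→10]: (4.68+4.31)/2 × 0.25 = 1.12375
  Sum = 395.44125 µg/mL·h
IV tail: 4.31/0.33 = 13.061; AUC_iv,0→∞ = 395.44125 + 13.061 = 408.50225 µg/mL·h
Trapezoidal AUC_0→12.5 (oral solution):
  [0→1]: (0.00+16.64)/2 × 1 = 8.32
  [1→3]: (16.64+14.13)/2 × 2 = 30.77
  [3→5]: (14.13+7.87)/2 × 2 = 22.0
  [5→7]: (7.87+4.13)/2 × 2 = 12.0
  [7→11]: (4.13+1.11)/2 × 4 = 10.48
  [11→12.5]: (1.11+0.67)/2 × 1.5 = 1.335
  Sum = 84.905 µg/mL·h
oral solution tail: 0.67/0.33 = 2.030; AUC_ev,0→∞ = 84.905 + 2.030 = 86.935 µg/mL·h
F = (AUC_ev/D_ev)/(AUC_iv/D_iv) = (86.935/625)/(408.50225/250) = 0.139096/1.634009 = 0.0851

F = 0.085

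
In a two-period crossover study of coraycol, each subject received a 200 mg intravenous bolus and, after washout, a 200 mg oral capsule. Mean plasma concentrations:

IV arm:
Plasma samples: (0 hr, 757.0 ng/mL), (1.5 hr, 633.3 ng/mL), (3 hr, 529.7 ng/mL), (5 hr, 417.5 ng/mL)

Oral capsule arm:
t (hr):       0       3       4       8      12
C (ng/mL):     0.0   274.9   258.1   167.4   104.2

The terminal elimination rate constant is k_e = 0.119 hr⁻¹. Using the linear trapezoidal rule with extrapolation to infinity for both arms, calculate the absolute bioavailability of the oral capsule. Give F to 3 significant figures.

F = 0.463

Trapezoidal AUC_0→5 (IV):
  [0→1.5]: (757.0+633.3)/2 × 1.5 = 1042.725
  [1.5→3]: (633.3+529.7)/2 × 1.5 = 872.25
  [3→5]: (529.7+417.5)/2 × 2 = 947.2
  Sum = 2862.175 ng/mL·hr
IV tail: 417.5/0.119 = 3508.403; AUC_iv,0→∞ = 2862.175 + 3508.403 = 6370.578 ng/mL·hr
Trapezoidal AUC_0→12 (oral capsule):
  [0→3]: (0.0+274.9)/2 × 3 = 412.35
  [3→4]: (274.9+258.1)/2 × 1 = 266.5
  [4→8]: (258.1+167.4)/2 × 4 = 851.0
  [8→12]: (167.4+104.2)/2 × 4 = 543.2
  Sum = 2073.05 ng/mL·hr
oral capsule tail: 104.2/0.119 = 875.630; AUC_ev,0→∞ = 2073.05 + 875.630 = 2948.68 ng/mL·hr
F = (AUC_ev/D_ev)/(AUC_iv/D_iv) = (2948.68/200)/(6370.578/200) = 14.7434/31.85289 = 0.4629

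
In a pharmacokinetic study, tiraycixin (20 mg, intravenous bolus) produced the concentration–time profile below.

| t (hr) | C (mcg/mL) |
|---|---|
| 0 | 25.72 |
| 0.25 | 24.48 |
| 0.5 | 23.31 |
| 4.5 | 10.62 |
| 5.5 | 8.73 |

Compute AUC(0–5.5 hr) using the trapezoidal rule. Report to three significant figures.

Trapezoidal AUC_0→5.5:
  [0→0.25]: (25.72+24.48)/2 × 0.25 = 6.275
  [0.25→0.5]: (24.48+23.31)/2 × 0.25 = 5.97375
  [0.5→4.5]: (23.31+10.62)/2 × 4 = 67.86
  [4.5→5.5]: (10.62+8.73)/2 × 1 = 9.675
  Sum = 89.78375 mcg/mL·hr

AUC = 89.8 mcg/mL·hr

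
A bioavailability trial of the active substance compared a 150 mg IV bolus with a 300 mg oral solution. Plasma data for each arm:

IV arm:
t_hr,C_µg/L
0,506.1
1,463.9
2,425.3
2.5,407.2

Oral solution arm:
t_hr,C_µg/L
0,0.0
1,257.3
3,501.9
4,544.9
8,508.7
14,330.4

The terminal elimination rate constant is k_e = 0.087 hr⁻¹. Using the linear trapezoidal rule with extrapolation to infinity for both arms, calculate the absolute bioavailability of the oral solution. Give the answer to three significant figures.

F = 0.845

Trapezoidal AUC_0→2.5 (IV):
  [0→1]: (506.1+463.9)/2 × 1 = 485.0
  [1→2]: (463.9+425.3)/2 × 1 = 444.6
  [2→2.5]: (425.3+407.2)/2 × 0.5 = 208.125
  Sum = 1137.725 µg/L·hr
IV tail: 407.2/0.087 = 4680.460; AUC_iv,0→∞ = 1137.725 + 4680.460 = 5818.185 µg/L·hr
Trapezoidal AUC_0→14 (oral solution):
  [0→1]: (0.0+257.3)/2 × 1 = 128.65
  [1→3]: (257.3+501.9)/2 × 2 = 759.2
  [3→4]: (501.9+544.9)/2 × 1 = 523.4
  [4→8]: (544.9+508.7)/2 × 4 = 2107.2
  [8→14]: (508.7+330.4)/2 × 6 = 2517.3
  Sum = 6035.75 µg/L·hr
oral solution tail: 330.4/0.087 = 3797.701; AUC_ev,0→∞ = 6035.75 + 3797.701 = 9833.451 µg/L·hr
F = (AUC_ev/D_ev)/(AUC_iv/D_iv) = (9833.451/300)/(5818.185/150) = 32.77817/38.7879 = 0.8451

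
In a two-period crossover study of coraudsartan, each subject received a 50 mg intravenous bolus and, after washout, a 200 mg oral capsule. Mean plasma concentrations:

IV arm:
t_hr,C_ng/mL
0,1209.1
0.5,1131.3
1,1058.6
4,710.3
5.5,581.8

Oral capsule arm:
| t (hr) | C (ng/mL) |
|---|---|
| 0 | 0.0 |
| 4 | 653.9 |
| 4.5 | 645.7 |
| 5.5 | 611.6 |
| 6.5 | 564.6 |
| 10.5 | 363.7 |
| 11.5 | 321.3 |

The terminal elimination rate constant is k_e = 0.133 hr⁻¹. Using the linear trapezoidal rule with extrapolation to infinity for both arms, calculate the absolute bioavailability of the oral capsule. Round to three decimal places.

Trapezoidal AUC_0→5.5 (IV):
  [0→0.5]: (1209.1+1131.3)/2 × 0.5 = 585.1
  [0.5→1]: (1131.3+1058.6)/2 × 0.5 = 547.475
  [1→4]: (1058.6+710.3)/2 × 3 = 2653.35
  [4→5.5]: (710.3+581.8)/2 × 1.5 = 969.075
  Sum = 4755.0 ng/mL·hr
IV tail: 581.8/0.133 = 4374.436; AUC_iv,0→∞ = 4755.0 + 4374.436 = 9129.436 ng/mL·hr
Trapezoidal AUC_0→11.5 (oral capsule):
  [0→4]: (0.0+653.9)/2 × 4 = 1307.8
  [4→4.5]: (653.9+645.7)/2 × 0.5 = 324.9
  [4.5→5.5]: (645.7+611.6)/2 × 1 = 628.65
  [5.5→6.5]: (611.6+564.6)/2 × 1 = 588.1
  [6.5→10.5]: (564.6+363.7)/2 × 4 = 1856.6
  [10.5→11.5]: (363.7+321.3)/2 × 1 = 342.5
  Sum = 5048.55 ng/mL·hr
oral capsule tail: 321.3/0.133 = 2415.789; AUC_ev,0→∞ = 5048.55 + 2415.789 = 7464.339 ng/mL·hr
F = (AUC_ev/D_ev)/(AUC_iv/D_iv) = (7464.339/200)/(9129.436/50) = 37.321695/182.58872 = 0.2044

F = 0.204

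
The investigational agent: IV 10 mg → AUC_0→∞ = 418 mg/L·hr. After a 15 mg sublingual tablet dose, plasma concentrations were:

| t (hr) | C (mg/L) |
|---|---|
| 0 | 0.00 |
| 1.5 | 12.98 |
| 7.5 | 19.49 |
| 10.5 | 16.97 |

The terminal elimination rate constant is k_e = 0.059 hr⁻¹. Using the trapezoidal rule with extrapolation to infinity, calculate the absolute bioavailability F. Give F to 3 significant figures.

Trapezoidal AUC_0→10.5 (sublingual tablet):
  [0→1.5]: (0.00+12.98)/2 × 1.5 = 9.735
  [1.5→7.5]: (12.98+19.49)/2 × 6 = 97.41
  [7.5→10.5]: (19.49+16.97)/2 × 3 = 54.69
  Sum = 161.835 mg/L·hr
Tail: C_last/k_e = 16.97/0.059 = 287.627
AUC_0→∞ (sublingual tablet) = 161.835 + 287.627 = 449.462 mg/L·hr
F = (AUC_ev/D_ev)/(AUC_iv/D_iv) = (449.462/15)/(418/10) = 29.9641/41.8 = 0.7168

F = 0.717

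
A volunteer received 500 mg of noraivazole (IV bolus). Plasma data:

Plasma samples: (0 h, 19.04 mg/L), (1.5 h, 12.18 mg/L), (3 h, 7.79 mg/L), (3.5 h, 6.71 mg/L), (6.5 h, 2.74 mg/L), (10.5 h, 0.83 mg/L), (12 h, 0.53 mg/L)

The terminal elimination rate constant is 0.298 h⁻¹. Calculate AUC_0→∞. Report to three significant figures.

AUC = 66.1 mg/L·h

Trapezoidal AUC_0→12:
  [0→1.5]: (19.04+12.18)/2 × 1.5 = 23.415
  [1.5→3]: (12.18+7.79)/2 × 1.5 = 14.9775
  [3→3.5]: (7.79+6.71)/2 × 0.5 = 3.625
  [3.5→6.5]: (6.71+2.74)/2 × 3 = 14.175
  [6.5→10.5]: (2.74+0.83)/2 × 4 = 7.14
  [10.5→12]: (0.83+0.53)/2 × 1.5 = 1.02
  Sum = 64.3525 mg/L·h
Extrapolated tail: C_last / k_e = 0.53 / 0.298 = 1.779
AUC_0→∞ = 64.3525 + 1.779 = 66.1315 mg/L·h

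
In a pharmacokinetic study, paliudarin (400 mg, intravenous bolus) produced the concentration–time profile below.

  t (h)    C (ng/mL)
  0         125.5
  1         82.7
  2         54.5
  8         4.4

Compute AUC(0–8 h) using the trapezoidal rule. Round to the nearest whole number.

AUC = 349 ng/mL·h

Trapezoidal AUC_0→8:
  [0→1]: (125.5+82.7)/2 × 1 = 104.1
  [1→2]: (82.7+54.5)/2 × 1 = 68.6
  [2→8]: (54.5+4.4)/2 × 6 = 176.7
  Sum = 349.4 ng/mL·h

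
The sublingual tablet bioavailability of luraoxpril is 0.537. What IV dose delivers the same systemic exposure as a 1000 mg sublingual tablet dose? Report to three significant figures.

Systemic exposure from an extravascular dose = F × D_ev, so the equivalent IV dose is F × D_ev.
D_iv = F × D_ev = 0.537 × 1000 = 537 mg

D_iv = 537 mg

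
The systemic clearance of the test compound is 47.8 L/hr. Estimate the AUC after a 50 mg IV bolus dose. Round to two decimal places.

AUC_0→∞ = Dose_iv / CL
        = 50 / 47.8 = 1.04603 mg/L·hr

AUC = 1.05 mg/L·hr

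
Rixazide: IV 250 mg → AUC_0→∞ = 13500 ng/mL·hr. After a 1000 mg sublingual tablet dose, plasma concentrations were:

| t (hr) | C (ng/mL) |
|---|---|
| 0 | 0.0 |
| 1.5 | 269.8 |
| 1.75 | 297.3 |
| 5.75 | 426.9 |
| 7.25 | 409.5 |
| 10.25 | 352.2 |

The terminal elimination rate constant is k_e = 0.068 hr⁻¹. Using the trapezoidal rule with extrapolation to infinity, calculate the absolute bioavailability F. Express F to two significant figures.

Trapezoidal AUC_0→10.25 (sublingual tablet):
  [0→1.5]: (0.0+269.8)/2 × 1.5 = 202.35
  [1.5→1.75]: (269.8+297.3)/2 × 0.25 = 70.8875
  [1.75→5.75]: (297.3+426.9)/2 × 4 = 1448.4
  [5.75→7.25]: (426.9+409.5)/2 × 1.5 = 627.3
  [7.25→10.25]: (409.5+352.2)/2 × 3 = 1142.55
  Sum = 3491.4875 ng/mL·hr
Tail: C_last/k_e = 352.2/0.068 = 5179.412
AUC_0→∞ (sublingual tablet) = 3491.4875 + 5179.412 = 8670.8995 ng/mL·hr
F = (AUC_ev/D_ev)/(AUC_iv/D_iv) = (8670.8995/1000)/(13500/250) = 8.6708995/54 = 0.1606

F = 0.16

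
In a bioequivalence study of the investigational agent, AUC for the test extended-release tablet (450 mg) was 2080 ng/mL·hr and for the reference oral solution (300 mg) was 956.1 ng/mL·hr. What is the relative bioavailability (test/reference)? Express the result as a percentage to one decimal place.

F_rel = (AUC_test/D_test) / (AUC_ref/D_ref)
      = (2080/450) / (956.1/300)
      = 4.62222 / 3.187 = 1.4503 = 145.03%

F_rel = 145.0%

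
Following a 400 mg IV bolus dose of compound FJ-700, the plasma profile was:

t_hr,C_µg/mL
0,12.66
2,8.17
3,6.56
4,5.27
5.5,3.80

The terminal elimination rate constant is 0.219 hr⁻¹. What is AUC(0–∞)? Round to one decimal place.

Trapezoidal AUC_0→5.5:
  [0→2]: (12.66+8.17)/2 × 2 = 20.83
  [2→3]: (8.17+6.56)/2 × 1 = 7.365
  [3→4]: (6.56+5.27)/2 × 1 = 5.915
  [4→5.5]: (5.27+3.80)/2 × 1.5 = 6.8025
  Sum = 40.9125 µg/mL·hr
Extrapolated tail: C_last / k_e = 3.80 / 0.219 = 17.352
AUC_0→∞ = 40.9125 + 17.352 = 58.2645 µg/mL·hr

AUC = 58.3 µg/mL·hr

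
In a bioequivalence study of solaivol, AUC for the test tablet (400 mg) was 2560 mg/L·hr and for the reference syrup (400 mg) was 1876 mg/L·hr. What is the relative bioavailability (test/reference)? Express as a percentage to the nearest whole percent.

F_rel = 136%

F_rel = (AUC_test/D_test) / (AUC_ref/D_ref)
      = (2560/400) / (1876/400)
      = 6.4 / 4.69 = 1.3646 = 136.46%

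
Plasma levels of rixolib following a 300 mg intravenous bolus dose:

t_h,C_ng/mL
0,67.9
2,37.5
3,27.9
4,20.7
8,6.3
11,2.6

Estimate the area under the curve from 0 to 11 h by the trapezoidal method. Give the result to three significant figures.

AUC = 230 ng/mL·h

Trapezoidal AUC_0→11:
  [0→2]: (67.9+37.5)/2 × 2 = 105.4
  [2→3]: (37.5+27.9)/2 × 1 = 32.7
  [3→4]: (27.9+20.7)/2 × 1 = 24.3
  [4→8]: (20.7+6.3)/2 × 4 = 54.0
  [8→11]: (6.3+2.6)/2 × 3 = 13.35
  Sum = 229.75 ng/mL·h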